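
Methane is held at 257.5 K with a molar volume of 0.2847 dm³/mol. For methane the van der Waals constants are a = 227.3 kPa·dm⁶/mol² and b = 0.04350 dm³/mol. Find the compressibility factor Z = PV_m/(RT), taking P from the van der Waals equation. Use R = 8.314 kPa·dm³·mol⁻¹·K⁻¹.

Z ≈ 0.8074

P = RT/(V_m − b) − a/V_m² = (8.314)(257.5)/(0.2847 − 0.04350) − 227.3/(0.2847)²
  = 2140.9/0.24120 − 2804.3 = 8876.0 − 2804.3 = 6071.7 kPa
Z = PV_m/(RT) = (6071.7)(0.2847)/((8.314)(257.5)) = 1728.6/2140.9 = 0.8074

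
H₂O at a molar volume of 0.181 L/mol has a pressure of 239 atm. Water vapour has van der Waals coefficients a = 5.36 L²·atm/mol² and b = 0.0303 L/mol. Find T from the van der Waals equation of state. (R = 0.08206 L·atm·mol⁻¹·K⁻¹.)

T ≈ 739.4 K

T = (P + a/V_m²)(V_m − b)/R
P + a/V_m² = 239 + 5.36/(0.181)² = 402.61 atm
V_m − b = 0.181 − 0.0303 = 0.15070 L/mol
T = (402.61)(0.15070)/0.08206 = 739.4 K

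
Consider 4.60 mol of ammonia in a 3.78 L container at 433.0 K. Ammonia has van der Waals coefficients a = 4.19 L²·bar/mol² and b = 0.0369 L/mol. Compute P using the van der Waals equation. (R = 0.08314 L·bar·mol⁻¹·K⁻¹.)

P = nRT/(V − nb) − a n²/V²
nRT/(V − nb) = (4.60)(0.08314)(433.0)/(3.78 − 4.60×0.0369) = 165.60/3.6103 = 45.869 bar
a n²/V² = (4.19)(4.60)²/(3.78)² = 6.2051 bar
P = 45.869 − 6.2051 = 39.66 bar

P ≈ 39.66 bar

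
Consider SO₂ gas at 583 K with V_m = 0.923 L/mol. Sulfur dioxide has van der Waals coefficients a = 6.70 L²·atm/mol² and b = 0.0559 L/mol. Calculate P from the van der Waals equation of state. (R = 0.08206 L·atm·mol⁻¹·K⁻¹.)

P = RT/(V_m − b) − a/V_m²
RT/(V_m − b) = (0.08206)(583)/(0.923 − 0.0559) = 47.841/0.86710 = 55.174 atm
a/V_m² = 6.70/(0.923)² = 7.8645 atm
P = 55.174 − 7.8645 = 47.31 atm

P ≈ 47.31 atm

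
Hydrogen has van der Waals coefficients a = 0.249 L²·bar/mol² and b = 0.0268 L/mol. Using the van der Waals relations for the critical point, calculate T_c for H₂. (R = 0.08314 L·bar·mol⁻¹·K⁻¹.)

For a van der Waals gas, T_c = 8a/(27Rb).
T_c = 8×0.249/(27×0.08314×0.0268) = 1.9920/0.060160 = 33.11 K

T_c ≈ 33.11 K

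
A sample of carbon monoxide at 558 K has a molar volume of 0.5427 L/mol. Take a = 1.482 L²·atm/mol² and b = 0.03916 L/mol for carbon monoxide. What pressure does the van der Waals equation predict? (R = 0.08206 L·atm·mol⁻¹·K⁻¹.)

P = RT/(V_m − b) − a/V_m²
RT/(V_m − b) = (0.08206)(558)/(0.5427 − 0.03916) = 45.789/0.50354 = 90.934 atm
a/V_m² = 1.482/(0.5427)² = 5.0319 atm
P = 90.934 − 5.0319 = 85.90 atm

P ≈ 85.90 atm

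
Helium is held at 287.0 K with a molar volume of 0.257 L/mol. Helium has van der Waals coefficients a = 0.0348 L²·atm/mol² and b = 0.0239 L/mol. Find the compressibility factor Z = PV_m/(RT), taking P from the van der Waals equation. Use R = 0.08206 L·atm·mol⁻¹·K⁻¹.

Z ≈ 1.097

P = RT/(V_m − b) − a/V_m² = (0.08206)(287.0)/(0.257 − 0.0239) − 0.0348/(0.257)²
  = 23.551/0.23310 − 0.52688 = 101.03 − 0.52688 = 100.50 atm
Z = PV_m/(RT) = (100.50)(0.257)/((0.08206)(287.0)) = 25.829/23.551 = 1.097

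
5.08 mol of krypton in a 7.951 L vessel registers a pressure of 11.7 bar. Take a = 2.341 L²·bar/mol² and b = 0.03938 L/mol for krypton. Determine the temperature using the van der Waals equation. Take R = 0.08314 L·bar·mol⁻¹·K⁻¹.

T ≈ 232.3 K

T = (P + a n²/V²)(V − nb)/(nR)
P + a n²/V² = 11.7 + (2.341)(5.08)²/(7.951)² = 12.656 bar
V − nb = 7.951 − (5.08)(0.03938) = 7.7509 L
T = (12.656)(7.7509)/((5.08)(0.08314)) = 232.3 K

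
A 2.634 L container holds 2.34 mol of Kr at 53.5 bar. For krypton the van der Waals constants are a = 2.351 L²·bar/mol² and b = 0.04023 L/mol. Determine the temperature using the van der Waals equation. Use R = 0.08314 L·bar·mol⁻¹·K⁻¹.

T ≈ 722.7 K

T = (P + a n²/V²)(V − nb)/(nR)
P + a n²/V² = 53.5 + (2.351)(2.34)²/(2.634)² = 55.355 bar
V − nb = 2.634 − (2.34)(0.04023) = 2.5399 L
T = (55.355)(2.5399)/((2.34)(0.08314)) = 722.7 K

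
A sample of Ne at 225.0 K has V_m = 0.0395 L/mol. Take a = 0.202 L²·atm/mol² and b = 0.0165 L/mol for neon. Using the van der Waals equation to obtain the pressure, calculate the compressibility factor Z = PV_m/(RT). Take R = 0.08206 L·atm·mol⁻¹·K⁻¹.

P = RT/(V_m − b) − a/V_m² = (0.08206)(225.0)/(0.0395 − 0.0165) − 0.202/(0.0395)²
  = 18.464/0.023000 − 129.47 = 802.78 − 129.47 = 673.31 atm
Z = PV_m/(RT) = (673.31)(0.0395)/((0.08206)(225.0)) = 26.596/18.464 = 1.440

Z ≈ 1.440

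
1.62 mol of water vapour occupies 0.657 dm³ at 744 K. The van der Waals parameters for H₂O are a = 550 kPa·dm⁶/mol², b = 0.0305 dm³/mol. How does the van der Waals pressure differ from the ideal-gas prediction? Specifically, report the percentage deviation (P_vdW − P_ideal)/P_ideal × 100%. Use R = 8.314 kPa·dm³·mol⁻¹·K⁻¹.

-13.79 %

Ideal: P_ideal = nRT/V = (1.62)(8.314)(744)/0.657 = 15252.2 kPa
vdW: P = nRT/(V − nb) − a n²/V² = 10020.7/0.607590 − 1443.42/0.431649 = 16492.5 − 3343.97 = 13148.5 kPa
% deviation = (13148.5 − 15252.2)/15252.2 × 100% = -13.79%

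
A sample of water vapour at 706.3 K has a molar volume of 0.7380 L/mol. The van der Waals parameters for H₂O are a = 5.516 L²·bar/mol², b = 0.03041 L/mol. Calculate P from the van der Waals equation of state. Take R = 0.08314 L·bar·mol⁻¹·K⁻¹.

P ≈ 72.86 bar

P = RT/(V_m − b) − a/V_m²
RT/(V_m − b) = (0.08314)(706.3)/(0.7380 − 0.03041) = 58.722/0.70759 = 82.989 bar
a/V_m² = 5.516/(0.7380)² = 10.128 bar
P = 82.989 − 10.128 = 72.86 bar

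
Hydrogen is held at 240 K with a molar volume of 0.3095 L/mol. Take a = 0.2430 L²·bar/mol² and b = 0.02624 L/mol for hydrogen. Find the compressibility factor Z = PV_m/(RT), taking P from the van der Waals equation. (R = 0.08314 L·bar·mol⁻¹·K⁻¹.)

P = RT/(V_m − b) − a/V_m² = (0.08314)(240)/(0.3095 − 0.02624) − 0.2430/(0.3095)²
  = 19.954/0.28326 − 2.5368 = 70.444 − 2.5368 = 67.907 bar
Z = PV_m/(RT) = (67.907)(0.3095)/((0.08314)(240)) = 21.017/19.954 = 1.053

Z ≈ 1.053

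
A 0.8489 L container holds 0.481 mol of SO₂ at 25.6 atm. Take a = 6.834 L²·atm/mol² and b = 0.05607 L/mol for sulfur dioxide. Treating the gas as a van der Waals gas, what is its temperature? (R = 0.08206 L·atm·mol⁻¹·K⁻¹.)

T ≈ 578.8 K

T = (P + a n²/V²)(V − nb)/(nR)
P + a n²/V² = 25.6 + (6.834)(0.481)²/(0.8489)² = 27.794 atm
V − nb = 0.8489 − (0.481)(0.05607) = 0.82193 L
T = (27.794)(0.82193)/((0.481)(0.08206)) = 578.8 K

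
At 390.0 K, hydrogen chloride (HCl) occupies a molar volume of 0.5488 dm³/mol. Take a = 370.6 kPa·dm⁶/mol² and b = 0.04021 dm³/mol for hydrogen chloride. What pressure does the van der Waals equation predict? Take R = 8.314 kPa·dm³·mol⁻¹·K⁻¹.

P ≈ 5145 kPa

P = RT/(V_m − b) − a/V_m²
RT/(V_m − b) = (8.314)(390.0)/(0.5488 − 0.04021) = 3242.5/0.50859 = 6375.5 kPa
a/V_m² = 370.6/(0.5488)² = 1230.5 kPa
P = 6375.5 − 1230.5 = 5145 kPa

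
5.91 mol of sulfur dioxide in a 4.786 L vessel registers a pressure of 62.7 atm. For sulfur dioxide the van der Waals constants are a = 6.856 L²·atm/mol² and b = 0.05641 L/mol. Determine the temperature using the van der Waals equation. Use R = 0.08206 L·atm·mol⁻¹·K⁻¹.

T = (P + a n²/V²)(V − nb)/(nR)
P + a n²/V² = 62.7 + (6.856)(5.91)²/(4.786)² = 73.154 atm
V − nb = 4.786 − (5.91)(0.05641) = 4.4526 L
T = (73.154)(4.4526)/((5.91)(0.08206)) = 671.6 K

T ≈ 671.6 K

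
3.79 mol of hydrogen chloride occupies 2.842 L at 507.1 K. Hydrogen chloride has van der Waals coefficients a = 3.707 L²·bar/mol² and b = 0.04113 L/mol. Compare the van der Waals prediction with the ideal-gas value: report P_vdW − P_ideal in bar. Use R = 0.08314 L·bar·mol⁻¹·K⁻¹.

ΔP ≈ -3.330 bar

Ideal: P_ideal = nRT/V = (3.79)(0.08314)(507.1)/2.842 = 56.2236 bar
vdW: P = nRT/(V − nb) − a n²/V² = 159.788/2.68612 − 53.2477/8.07696 = 59.4865 − 6.59254 = 52.8940 bar
ΔP = 52.8940 − 56.2236 = -3.330 bar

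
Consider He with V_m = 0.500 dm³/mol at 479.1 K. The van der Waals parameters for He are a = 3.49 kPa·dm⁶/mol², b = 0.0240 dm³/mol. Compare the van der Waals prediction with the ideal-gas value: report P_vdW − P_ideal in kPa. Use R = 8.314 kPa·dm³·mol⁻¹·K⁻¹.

Ideal: P_ideal = RT/V_m = (8.314)(479.1)/0.500 = 7966.47 kPa
vdW: P = RT/(V_m − b) − a/V_m² = 3983.24/0.476000 − 3.49/0.250000 = 8368.15 − 13.9600 = 8354.19 kPa
ΔP = 8354.19 − 7966.47 = 387.7 kPa

ΔP ≈ 387.7 kPa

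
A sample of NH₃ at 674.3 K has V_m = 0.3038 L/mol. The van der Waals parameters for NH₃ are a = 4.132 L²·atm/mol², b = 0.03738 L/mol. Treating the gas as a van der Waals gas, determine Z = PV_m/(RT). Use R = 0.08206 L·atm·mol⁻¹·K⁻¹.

P = RT/(V_m − b) − a/V_m² = (0.08206)(674.3)/(0.3038 − 0.03738) − 4.132/(0.3038)²
  = 55.333/0.26642 − 44.770 = 207.69 − 44.770 = 162.92 atm
Z = PV_m/(RT) = (162.92)(0.3038)/((0.08206)(674.3)) = 49.495/55.333 = 0.8945

Z ≈ 0.8945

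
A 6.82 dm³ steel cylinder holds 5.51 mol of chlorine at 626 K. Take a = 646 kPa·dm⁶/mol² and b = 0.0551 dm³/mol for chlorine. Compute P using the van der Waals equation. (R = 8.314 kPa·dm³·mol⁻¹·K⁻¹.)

P = nRT/(V − nb) − a n²/V²
nRT/(V − nb) = (5.51)(8.314)(626)/(6.82 − 5.51×0.0551) = 28677/6.5164 = 4400.7 kPa
a n²/V² = (646)(5.51)²/(6.82)² = 421.66 kPa
P = 4400.7 − 421.66 = 3979 kPa

P ≈ 3979 kPa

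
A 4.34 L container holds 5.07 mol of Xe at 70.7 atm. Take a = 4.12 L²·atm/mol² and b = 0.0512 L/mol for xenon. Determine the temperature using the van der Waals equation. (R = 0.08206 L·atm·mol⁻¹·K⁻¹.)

T ≈ 748.5 K

T = (P + a n²/V²)(V − nb)/(nR)
P + a n²/V² = 70.7 + (4.12)(5.07)²/(4.34)² = 76.323 atm
V − nb = 4.34 − (5.07)(0.0512) = 4.0804 L
T = (76.323)(4.0804)/((5.07)(0.08206)) = 748.5 K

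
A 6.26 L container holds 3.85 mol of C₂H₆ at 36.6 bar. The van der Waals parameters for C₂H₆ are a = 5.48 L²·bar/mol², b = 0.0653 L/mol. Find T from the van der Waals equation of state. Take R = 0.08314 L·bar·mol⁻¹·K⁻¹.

T = (P + a n²/V²)(V − nb)/(nR)
P + a n²/V² = 36.6 + (5.48)(3.85)²/(6.26)² = 38.673 bar
V − nb = 6.26 − (3.85)(0.0653) = 6.0086 L
T = (38.673)(6.0086)/((3.85)(0.08314)) = 726.0 K

T ≈ 726.0 K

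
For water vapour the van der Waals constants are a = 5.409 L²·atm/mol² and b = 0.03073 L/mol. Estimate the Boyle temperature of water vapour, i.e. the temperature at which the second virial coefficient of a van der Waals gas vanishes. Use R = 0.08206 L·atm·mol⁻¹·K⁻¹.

For a van der Waals gas the second virial coefficient B₂ = b − a/(RT) vanishes at T_B = a/(Rb).
T_B = 5.409/(0.08206×0.03073) = 5.409/0.0025217 = 2145 K

T_B ≈ 2145 K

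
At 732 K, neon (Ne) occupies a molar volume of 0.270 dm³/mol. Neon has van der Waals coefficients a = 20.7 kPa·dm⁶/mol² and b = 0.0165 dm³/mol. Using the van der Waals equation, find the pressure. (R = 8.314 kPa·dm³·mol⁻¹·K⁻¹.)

P ≈ 23723 kPa

P = RT/(V_m − b) − a/V_m²
RT/(V_m − b) = (8.314)(732)/(0.270 − 0.0165) = 6085.8/0.25350 = 24007 kPa
a/V_m² = 20.7/(0.270)² = 283.95 kPa
P = 24007 − 283.95 = 23723 kPa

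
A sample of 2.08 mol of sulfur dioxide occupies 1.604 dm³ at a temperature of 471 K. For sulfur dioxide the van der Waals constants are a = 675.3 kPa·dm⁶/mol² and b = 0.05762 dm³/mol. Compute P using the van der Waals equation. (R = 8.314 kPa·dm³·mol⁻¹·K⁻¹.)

P ≈ 4352 kPa

P = nRT/(V − nb) − a n²/V²
nRT/(V − nb) = (2.08)(8.314)(471)/(1.604 − 2.08×0.05762) = 8145.1/1.4842 = 5487.9 kPa
a n²/V² = (675.3)(2.08)²/(1.604)² = 1135.6 kPa
P = 5487.9 − 1135.6 = 4352 kPa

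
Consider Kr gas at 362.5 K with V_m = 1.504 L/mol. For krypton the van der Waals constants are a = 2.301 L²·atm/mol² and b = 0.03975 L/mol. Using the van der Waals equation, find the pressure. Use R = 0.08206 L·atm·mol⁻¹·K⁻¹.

P ≈ 19.30 atm

P = RT/(V_m − b) − a/V_m²
RT/(V_m − b) = (0.08206)(362.5)/(1.504 − 0.03975) = 29.747/1.4643 = 20.315 atm
a/V_m² = 2.301/(1.504)² = 1.0172 atm
P = 20.315 − 1.0172 = 19.30 atm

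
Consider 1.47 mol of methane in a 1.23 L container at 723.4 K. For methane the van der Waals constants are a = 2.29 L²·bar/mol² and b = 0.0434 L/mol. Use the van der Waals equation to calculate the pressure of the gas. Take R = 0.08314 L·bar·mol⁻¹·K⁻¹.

P = nRT/(V − nb) − a n²/V²
nRT/(V − nb) = (1.47)(0.08314)(723.4)/(1.23 − 1.47×0.0434) = 88.411/1.1662 = 75.811 bar
a n²/V² = (2.29)(1.47)²/(1.23)² = 3.2708 bar
P = 75.811 − 3.2708 = 72.54 bar

P ≈ 72.54 bar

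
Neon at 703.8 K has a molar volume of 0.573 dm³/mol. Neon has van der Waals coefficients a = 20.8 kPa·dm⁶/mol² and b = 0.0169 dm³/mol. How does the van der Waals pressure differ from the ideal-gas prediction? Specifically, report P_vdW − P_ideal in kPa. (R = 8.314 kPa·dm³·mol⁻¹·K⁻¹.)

Ideal: P_ideal = RT/V_m = (8.314)(703.8)/0.573 = 10211.9 kPa
vdW: P = RT/(V_m − b) − a/V_m² = 5851.39/0.556100 − 20.8/0.328329 = 10522.2 − 63.3511 = 10458.8 kPa
ΔP = 10458.8 − 10211.9 = 247 kPa

ΔP ≈ 247 kPa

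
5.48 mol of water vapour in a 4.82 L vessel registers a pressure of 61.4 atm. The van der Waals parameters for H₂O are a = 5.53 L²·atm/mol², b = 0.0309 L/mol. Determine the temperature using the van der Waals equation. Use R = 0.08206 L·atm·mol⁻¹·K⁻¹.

T ≈ 708.9 K

T = (P + a n²/V²)(V − nb)/(nR)
P + a n²/V² = 61.4 + (5.53)(5.48)²/(4.82)² = 68.548 atm
V − nb = 4.82 − (5.48)(0.0309) = 4.6507 L
T = (68.548)(4.6507)/((5.48)(0.08206)) = 708.9 K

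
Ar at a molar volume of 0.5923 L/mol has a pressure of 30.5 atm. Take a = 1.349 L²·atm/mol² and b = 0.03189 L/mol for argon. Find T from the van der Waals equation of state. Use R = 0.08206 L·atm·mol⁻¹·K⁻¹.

T ≈ 234.6 K

T = (P + a/V_m²)(V_m − b)/R
P + a/V_m² = 30.5 + 1.349/(0.5923)² = 34.345 atm
V_m − b = 0.5923 − 0.03189 = 0.56041 L/mol
T = (34.345)(0.56041)/0.08206 = 234.6 K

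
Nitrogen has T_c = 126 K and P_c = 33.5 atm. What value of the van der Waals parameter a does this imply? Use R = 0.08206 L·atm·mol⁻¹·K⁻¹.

a ≈ 1.346 L²·atm/mol²

From T_c = 8a/(27Rb) and P_c = a/(27b²): a = 27 R² T_c²/(64 P_c).
a = 27×(0.08206)²×(126)²/(64×33.5) = 2886.5/2144.0 = 1.346 L²·atm/mol²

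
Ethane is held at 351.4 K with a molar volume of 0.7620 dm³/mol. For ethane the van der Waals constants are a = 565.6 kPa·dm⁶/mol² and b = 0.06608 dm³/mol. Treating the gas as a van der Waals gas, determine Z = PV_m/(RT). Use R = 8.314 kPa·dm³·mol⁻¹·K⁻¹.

Z ≈ 0.8409

P = RT/(V_m − b) − a/V_m² = (8.314)(351.4)/(0.7620 − 0.06608) − 565.6/(0.7620)²
  = 2921.5/0.69592 − 974.09 = 4198.0 − 974.09 = 3223.9 kPa
Z = PV_m/(RT) = (3223.9)(0.7620)/((8.314)(351.4)) = 2456.6/2921.5 = 0.8409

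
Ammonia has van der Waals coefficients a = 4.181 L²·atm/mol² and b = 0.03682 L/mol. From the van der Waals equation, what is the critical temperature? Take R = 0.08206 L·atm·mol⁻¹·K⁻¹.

T_c ≈ 410.0 K

For a van der Waals gas, T_c = 8a/(27Rb).
T_c = 8×4.181/(27×0.08206×0.03682) = 33.448/0.081579 = 410.0 K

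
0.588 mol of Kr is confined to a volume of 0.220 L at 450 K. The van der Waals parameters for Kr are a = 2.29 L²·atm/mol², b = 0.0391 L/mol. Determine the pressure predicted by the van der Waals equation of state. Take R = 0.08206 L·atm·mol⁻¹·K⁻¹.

P = nRT/(V − nb) − a n²/V²
nRT/(V − nb) = (0.588)(0.08206)(450)/(0.220 − 0.588×0.0391) = 21.713/0.19701 = 110.21 atm
a n²/V² = (2.29)(0.588)²/(0.220)² = 16.359 atm
P = 110.21 − 16.359 = 93.85 atm

P ≈ 93.85 atm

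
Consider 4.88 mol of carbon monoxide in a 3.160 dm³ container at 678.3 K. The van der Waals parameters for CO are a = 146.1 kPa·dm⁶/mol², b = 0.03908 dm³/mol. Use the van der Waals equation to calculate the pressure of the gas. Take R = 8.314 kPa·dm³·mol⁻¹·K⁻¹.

P ≈ 8920 kPa

P = nRT/(V − nb) − a n²/V²
nRT/(V − nb) = (4.88)(8.314)(678.3)/(3.160 − 4.88×0.03908) = 27520/2.9693 = 9268.2 kPa
a n²/V² = (146.1)(4.88)²/(3.160)² = 348.43 kPa
P = 9268.2 − 348.43 = 8920 kPa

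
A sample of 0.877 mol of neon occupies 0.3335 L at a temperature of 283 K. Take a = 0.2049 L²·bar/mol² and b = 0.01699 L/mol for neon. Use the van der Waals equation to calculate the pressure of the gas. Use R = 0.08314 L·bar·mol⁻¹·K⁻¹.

P ≈ 63.35 bar

P = nRT/(V − nb) − a n²/V²
nRT/(V − nb) = (0.877)(0.08314)(283)/(0.3335 − 0.877×0.01699) = 20.635/0.31860 = 64.768 bar
a n²/V² = (0.2049)(0.877)²/(0.3335)² = 1.4169 bar
P = 64.768 − 1.4169 = 63.35 bar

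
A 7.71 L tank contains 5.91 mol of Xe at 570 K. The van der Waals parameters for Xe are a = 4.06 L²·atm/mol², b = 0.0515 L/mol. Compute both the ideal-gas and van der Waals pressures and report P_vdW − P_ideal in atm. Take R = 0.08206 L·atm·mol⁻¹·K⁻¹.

ΔP ≈ -0.912 atm

Ideal: P_ideal = nRT/V = (5.91)(0.08206)(570)/7.71 = 35.8542 atm
vdW: P = nRT/(V − nb) − a n²/V² = 276.436/7.40564 − 141.808/59.4441 = 37.3278 − 2.38557 = 34.9422 atm
ΔP = 34.9422 − 35.8542 = -0.912 atm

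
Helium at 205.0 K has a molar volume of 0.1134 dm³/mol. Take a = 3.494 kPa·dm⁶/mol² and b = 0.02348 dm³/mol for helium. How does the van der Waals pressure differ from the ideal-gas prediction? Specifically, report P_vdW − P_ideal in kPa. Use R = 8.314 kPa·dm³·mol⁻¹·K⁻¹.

Ideal: P_ideal = RT/V_m = (8.314)(205.0)/0.1134 = 15029.7 kPa
vdW: P = RT/(V_m − b) − a/V_m² = 1704.37/0.0899200 − 3.494/0.0128596 = 18954.3 − 271.704 = 18682.6 kPa
ΔP = 18682.6 − 15029.7 = 3653 kPa

ΔP ≈ 3653 kPa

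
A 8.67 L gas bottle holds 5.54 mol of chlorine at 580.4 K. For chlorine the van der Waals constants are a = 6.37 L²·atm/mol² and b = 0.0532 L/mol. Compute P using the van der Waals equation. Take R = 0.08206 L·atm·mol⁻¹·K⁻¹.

P ≈ 28.90 atm

P = nRT/(V − nb) − a n²/V²
nRT/(V − nb) = (5.54)(0.08206)(580.4)/(8.67 − 5.54×0.0532) = 263.86/8.3753 = 31.505 atm
a n²/V² = (6.37)(5.54)²/(8.67)² = 2.6009 atm
P = 31.505 − 2.6009 = 28.90 atm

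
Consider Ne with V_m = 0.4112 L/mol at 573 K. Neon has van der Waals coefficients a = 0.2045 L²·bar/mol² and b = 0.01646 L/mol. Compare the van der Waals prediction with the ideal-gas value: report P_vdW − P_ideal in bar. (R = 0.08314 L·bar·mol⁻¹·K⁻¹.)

Ideal: P_ideal = RT/V_m = (0.08314)(573)/0.4112 = 115.854 bar
vdW: P = RT/(V_m − b) − a/V_m² = 47.6392/0.394740 − 0.2045/0.169085 = 120.685 − 1.20945 = 119.476 bar
ΔP = 119.476 − 115.854 = 3.62 bar

ΔP ≈ 3.62 bar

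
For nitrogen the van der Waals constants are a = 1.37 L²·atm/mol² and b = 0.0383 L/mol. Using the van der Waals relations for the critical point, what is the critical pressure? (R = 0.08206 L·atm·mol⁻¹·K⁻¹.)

P_c ≈ 34.59 atm

For a van der Waals gas, P_c = a/(27b²).
P_c = 1.37/(27×(0.0383)²) = 1.37/0.039606 = 34.59 atm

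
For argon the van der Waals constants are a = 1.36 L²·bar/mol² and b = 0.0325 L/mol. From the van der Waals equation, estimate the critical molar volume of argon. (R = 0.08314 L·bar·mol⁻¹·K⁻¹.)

V_m,c ≈ 0.09750 L/mol

For a van der Waals gas, V_m,c = 3b.
V_m,c = 3×0.0325 = 0.09750 L/mol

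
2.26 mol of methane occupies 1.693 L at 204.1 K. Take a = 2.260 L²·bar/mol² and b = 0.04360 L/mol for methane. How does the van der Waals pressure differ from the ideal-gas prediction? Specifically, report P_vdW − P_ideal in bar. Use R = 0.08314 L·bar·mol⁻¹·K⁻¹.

Ideal: P_ideal = nRT/V = (2.26)(0.08314)(204.1)/1.693 = 22.6519 bar
vdW: P = nRT/(V − nb) − a n²/V² = 38.3497/1.59446 − 11.5432/2.86625 = 24.0518 − 4.02728 = 20.0245 bar
ΔP = 20.0245 − 22.6519 = -2.627 bar

ΔP ≈ -2.627 bar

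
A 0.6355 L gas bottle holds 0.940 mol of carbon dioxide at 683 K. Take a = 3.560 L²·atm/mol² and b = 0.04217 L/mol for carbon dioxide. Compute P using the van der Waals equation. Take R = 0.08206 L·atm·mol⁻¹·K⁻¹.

P ≈ 80.63 atm

P = nRT/(V − nb) − a n²/V²
nRT/(V − nb) = (0.940)(0.08206)(683)/(0.6355 − 0.940×0.04217) = 52.684/0.59586 = 88.417 atm
a n²/V² = (3.560)(0.940)²/(0.6355)² = 7.7889 atm
P = 88.417 − 7.7889 = 80.63 atm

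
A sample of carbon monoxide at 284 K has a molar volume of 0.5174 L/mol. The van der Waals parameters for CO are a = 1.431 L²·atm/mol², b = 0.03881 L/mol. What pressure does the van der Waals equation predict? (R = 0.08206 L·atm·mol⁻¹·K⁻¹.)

P = RT/(V_m − b) − a/V_m²
RT/(V_m − b) = (0.08206)(284)/(0.5174 − 0.03881) = 23.305/0.47859 = 48.695 atm
a/V_m² = 1.431/(0.5174)² = 5.3455 atm
P = 48.695 − 5.3455 = 43.35 atm

P ≈ 43.35 atm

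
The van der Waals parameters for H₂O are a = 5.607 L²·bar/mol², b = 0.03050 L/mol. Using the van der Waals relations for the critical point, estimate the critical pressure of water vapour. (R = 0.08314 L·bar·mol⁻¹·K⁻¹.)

For a van der Waals gas, P_c = a/(27b²).
P_c = 5.607/(27×(0.03050)²) = 5.607/0.025117 = 223.2 bar

P_c ≈ 223.2 bar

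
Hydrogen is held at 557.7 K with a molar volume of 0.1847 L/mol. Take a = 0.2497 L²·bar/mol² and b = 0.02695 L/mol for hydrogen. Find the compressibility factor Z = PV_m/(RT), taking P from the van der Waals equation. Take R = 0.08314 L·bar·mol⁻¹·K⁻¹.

Z ≈ 1.142

P = RT/(V_m − b) − a/V_m² = (0.08314)(557.7)/(0.1847 − 0.02695) − 0.2497/(0.1847)²
  = 46.367/0.15775 − 7.3196 = 293.93 − 7.3196 = 286.61 bar
Z = PV_m/(RT) = (286.61)(0.1847)/((0.08314)(557.7)) = 52.937/46.367 = 1.142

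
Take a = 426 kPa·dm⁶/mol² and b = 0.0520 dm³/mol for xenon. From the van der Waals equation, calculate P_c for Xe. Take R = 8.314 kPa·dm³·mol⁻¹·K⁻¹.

P_c ≈ 5835 kPa

For a van der Waals gas, P_c = a/(27b²).
P_c = 426/(27×(0.0520)²) = 426/0.073008 = 5835 kPa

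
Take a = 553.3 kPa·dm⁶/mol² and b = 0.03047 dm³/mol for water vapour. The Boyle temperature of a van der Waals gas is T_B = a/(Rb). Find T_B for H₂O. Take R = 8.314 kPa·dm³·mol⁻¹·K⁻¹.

For a van der Waals gas the second virial coefficient B₂ = b − a/(RT) vanishes at T_B = a/(Rb).
T_B = 553.3/(8.314×0.03047) = 553.3/0.25333 = 2184 K

T_B ≈ 2184 K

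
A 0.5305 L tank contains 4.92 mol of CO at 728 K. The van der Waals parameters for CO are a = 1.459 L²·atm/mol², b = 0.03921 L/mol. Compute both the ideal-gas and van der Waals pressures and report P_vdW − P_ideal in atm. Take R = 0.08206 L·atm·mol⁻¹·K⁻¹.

Ideal: P_ideal = nRT/V = (4.92)(0.08206)(728)/0.5305 = 554.042 atm
vdW: P = nRT/(V − nb) − a n²/V² = 293.919/0.337587 − 35.3171/0.281430 = 870.647 − 125.492 = 745.155 atm
ΔP = 745.155 − 554.042 = 191.1 atm

ΔP ≈ 191.1 atm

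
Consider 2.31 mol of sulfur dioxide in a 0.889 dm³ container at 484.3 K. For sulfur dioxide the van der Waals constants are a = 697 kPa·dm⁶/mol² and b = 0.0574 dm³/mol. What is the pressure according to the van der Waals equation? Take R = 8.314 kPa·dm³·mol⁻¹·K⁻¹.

P ≈ 7590 kPa

P = nRT/(V − nb) − a n²/V²
nRT/(V − nb) = (2.31)(8.314)(484.3)/(0.889 − 2.31×0.0574) = 9301.1/0.75641 = 12296 kPa
a n²/V² = (697)(2.31)²/(0.889)² = 4706.0 kPa
P = 12296 − 4706.0 = 7590 kPa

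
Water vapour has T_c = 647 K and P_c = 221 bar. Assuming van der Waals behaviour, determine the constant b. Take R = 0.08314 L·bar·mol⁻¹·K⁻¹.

b ≈ 0.03043 L/mol

From T_c = 8a/(27Rb) and P_c = a/(27b²): b = R T_c/(8 P_c).
b = (0.08314)(647)/(8×221) = 53.792/1768.0 = 0.03043 L/mol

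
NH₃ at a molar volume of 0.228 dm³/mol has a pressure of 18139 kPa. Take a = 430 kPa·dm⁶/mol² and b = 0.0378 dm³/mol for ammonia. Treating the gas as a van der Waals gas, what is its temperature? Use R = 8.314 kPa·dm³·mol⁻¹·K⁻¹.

T ≈ 604.2 K

T = (P + a/V_m²)(V_m − b)/R
P + a/V_m² = 18139 + 430/(0.228)² = 26411 kPa
V_m − b = 0.228 − 0.0378 = 0.19020 dm³/mol
T = (26411)(0.19020)/8.314 = 604.2 K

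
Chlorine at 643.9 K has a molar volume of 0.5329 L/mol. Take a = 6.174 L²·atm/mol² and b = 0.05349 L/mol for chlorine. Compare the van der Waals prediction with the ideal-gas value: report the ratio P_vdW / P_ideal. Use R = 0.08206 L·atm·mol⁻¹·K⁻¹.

Ideal: P_ideal = RT/V_m = (0.08206)(643.9)/0.5329 = 99.1526 atm
vdW: P = RT/(V_m − b) − a/V_m² = 52.8384/0.479410 − 6.174/0.283982 = 110.215 − 21.7408 = 88.474 atm
Ratio = 88.474/99.1526 = 0.8923

P_vdW / P_ideal ≈ 0.8923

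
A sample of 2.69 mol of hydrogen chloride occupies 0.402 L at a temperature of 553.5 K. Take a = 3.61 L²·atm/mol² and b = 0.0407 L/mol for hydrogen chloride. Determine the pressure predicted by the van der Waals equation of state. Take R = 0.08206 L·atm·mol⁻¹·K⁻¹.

P ≈ 256.0 atm

P = nRT/(V − nb) − a n²/V²
nRT/(V − nb) = (2.69)(0.08206)(553.5)/(0.402 − 2.69×0.0407) = 122.18/0.29252 = 417.68 atm
a n²/V² = (3.61)(2.69)²/(0.402)² = 161.64 atm
P = 417.68 − 161.64 = 256.0 atm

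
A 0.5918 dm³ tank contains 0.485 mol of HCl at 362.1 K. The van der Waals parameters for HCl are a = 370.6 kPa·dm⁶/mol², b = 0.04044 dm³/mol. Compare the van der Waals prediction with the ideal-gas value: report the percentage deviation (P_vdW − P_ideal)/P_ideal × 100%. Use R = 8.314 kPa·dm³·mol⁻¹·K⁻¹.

Ideal: P_ideal = nRT/V = (0.485)(8.314)(362.1)/0.5918 = 2467.21 kPa
vdW: P = nRT/(V − nb) − a n²/V² = 1460.09/0.572187 − 87.1744/0.350227 = 2551.77 − 248.908 = 2302.86 kPa
% deviation = (2302.86 − 2467.21)/2467.21 × 100% = -6.66%

-6.66 %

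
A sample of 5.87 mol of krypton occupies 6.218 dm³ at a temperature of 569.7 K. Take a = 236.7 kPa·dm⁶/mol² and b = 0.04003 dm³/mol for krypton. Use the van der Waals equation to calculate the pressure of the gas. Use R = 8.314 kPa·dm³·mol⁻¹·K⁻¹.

P = nRT/(V − nb) − a n²/V²
nRT/(V − nb) = (5.87)(8.314)(569.7)/(6.218 − 5.87×0.04003) = 27803/5.9830 = 4647.0 kPa
a n²/V² = (236.7)(5.87)²/(6.218)² = 210.95 kPa
P = 4647.0 − 210.95 = 4436 kPa

P ≈ 4436 kPa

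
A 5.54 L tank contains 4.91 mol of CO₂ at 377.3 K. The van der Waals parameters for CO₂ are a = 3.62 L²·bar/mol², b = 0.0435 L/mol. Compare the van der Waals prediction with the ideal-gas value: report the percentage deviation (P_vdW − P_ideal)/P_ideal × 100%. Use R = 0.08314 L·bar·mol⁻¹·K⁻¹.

Ideal: P_ideal = nRT/V = (4.91)(0.08314)(377.3)/5.54 = 27.8015 bar
vdW: P = nRT/(V − nb) − a n²/V² = 154.020/5.32642 − 87.2713/30.6916 = 28.9162 − 2.84349 = 26.0727 bar
% deviation = (26.0727 − 27.8015)/27.8015 × 100% = -6.22%

-6.22 %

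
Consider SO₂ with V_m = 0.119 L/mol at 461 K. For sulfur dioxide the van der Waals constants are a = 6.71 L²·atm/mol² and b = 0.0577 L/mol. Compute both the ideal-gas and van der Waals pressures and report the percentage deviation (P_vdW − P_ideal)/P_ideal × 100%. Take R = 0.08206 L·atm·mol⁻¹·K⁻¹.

Ideal: P_ideal = RT/V_m = (0.08206)(461)/0.119 = 317.896 atm
vdW: P = RT/(V_m − b) − a/V_m² = 37.8297/0.0613000 − 6.71/0.0141610 = 617.124 − 473.837 = 143.287 atm
% deviation = (143.287 − 317.896)/317.896 × 100% = -54.93%

-54.93 %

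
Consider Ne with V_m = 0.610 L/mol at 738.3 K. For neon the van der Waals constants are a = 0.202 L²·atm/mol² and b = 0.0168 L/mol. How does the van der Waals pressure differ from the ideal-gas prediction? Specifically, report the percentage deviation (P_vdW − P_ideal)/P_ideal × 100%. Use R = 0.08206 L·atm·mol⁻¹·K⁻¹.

2.29 %

Ideal: P_ideal = RT/V_m = (0.08206)(738.3)/0.610 = 99.3195 atm
vdW: P = RT/(V_m − b) − a/V_m² = 60.5849/0.593200 − 0.202/0.372100 = 102.132 − 0.542865 = 101.589 atm
% deviation = (101.589 − 99.3195)/99.3195 × 100% = 2.29%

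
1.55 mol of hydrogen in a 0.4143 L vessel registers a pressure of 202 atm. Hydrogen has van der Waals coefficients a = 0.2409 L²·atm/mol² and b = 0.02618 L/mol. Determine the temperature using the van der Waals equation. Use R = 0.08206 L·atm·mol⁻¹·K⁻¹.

T = (P + a n²/V²)(V − nb)/(nR)
P + a n²/V² = 202 + (0.2409)(1.55)²/(0.4143)² = 205.37 atm
V − nb = 0.4143 − (1.55)(0.02618) = 0.37372 L
T = (205.37)(0.37372)/((1.55)(0.08206)) = 603.4 K

T ≈ 603.4 K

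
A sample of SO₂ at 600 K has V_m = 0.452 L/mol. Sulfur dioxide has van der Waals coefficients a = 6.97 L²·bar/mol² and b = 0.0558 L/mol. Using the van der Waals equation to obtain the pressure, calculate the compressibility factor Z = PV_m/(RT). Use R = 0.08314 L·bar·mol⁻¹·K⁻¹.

P = RT/(V_m − b) − a/V_m² = (0.08314)(600)/(0.452 − 0.0558) − 6.97/(0.452)²
  = 49.884/0.39620 − 34.116 = 125.91 − 34.116 = 91.79 bar
Z = PV_m/(RT) = (91.79)(0.452)/((0.08314)(600)) = 41.489/49.884 = 0.8317

Z ≈ 0.8317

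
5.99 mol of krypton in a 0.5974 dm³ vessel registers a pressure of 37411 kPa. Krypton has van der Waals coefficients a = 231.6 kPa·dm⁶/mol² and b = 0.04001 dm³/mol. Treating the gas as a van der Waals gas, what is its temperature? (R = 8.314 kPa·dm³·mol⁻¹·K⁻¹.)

T = (P + a n²/V²)(V − nb)/(nR)
P + a n²/V² = 37411 + (231.6)(5.99)²/(0.5974)² = 60695 kPa
V − nb = 0.5974 − (5.99)(0.04001) = 0.35774 dm³
T = (60695)(0.35774)/((5.99)(8.314)) = 436.0 K

T ≈ 436.0 K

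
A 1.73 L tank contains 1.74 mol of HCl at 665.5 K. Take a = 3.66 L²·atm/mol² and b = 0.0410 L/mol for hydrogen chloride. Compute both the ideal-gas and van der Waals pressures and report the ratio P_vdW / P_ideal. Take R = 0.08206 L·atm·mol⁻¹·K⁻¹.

P_vdW / P_ideal ≈ 0.9756

Ideal: P_ideal = nRT/V = (1.74)(0.08206)(665.5)/1.73 = 54.9266 atm
vdW: P = nRT/(V − nb) − a n²/V² = 95.0230/1.65866 − 11.0810/2.99290 = 57.2890 − 3.70243 = 53.5866 atm
Ratio = 53.5866/54.9266 = 0.9756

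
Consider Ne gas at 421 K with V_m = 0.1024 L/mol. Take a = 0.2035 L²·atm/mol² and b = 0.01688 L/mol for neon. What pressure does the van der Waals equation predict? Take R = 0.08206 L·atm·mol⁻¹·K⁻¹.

P = RT/(V_m − b) − a/V_m²
RT/(V_m − b) = (0.08206)(421)/(0.1024 − 0.01688) = 34.547/0.085520 = 403.96 atm
a/V_m² = 0.2035/(0.1024)² = 19.407 atm
P = 403.96 − 19.407 = 384.6 atm

P ≈ 384.6 atm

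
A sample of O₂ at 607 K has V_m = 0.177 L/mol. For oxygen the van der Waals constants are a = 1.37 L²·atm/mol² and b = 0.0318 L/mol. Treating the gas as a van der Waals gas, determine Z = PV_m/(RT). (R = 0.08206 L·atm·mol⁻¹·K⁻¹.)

P = RT/(V_m − b) − a/V_m² = (0.08206)(607)/(0.177 − 0.0318) − 1.37/(0.177)²
  = 49.810/0.14520 − 43.729 = 343.04 − 43.729 = 299.31 atm
Z = PV_m/(RT) = (299.31)(0.177)/((0.08206)(607)) = 52.978/49.810 = 1.064

Z ≈ 1.064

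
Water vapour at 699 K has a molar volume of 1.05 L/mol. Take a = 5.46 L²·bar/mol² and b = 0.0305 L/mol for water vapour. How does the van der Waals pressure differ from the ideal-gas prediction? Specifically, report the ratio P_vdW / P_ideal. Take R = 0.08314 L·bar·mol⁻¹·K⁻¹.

P_vdW / P_ideal ≈ 0.9404

Ideal: P_ideal = RT/V_m = (0.08314)(699)/1.05 = 55.3475 bar
vdW: P = RT/(V_m − b) − a/V_m² = 58.1149/1.01950 − 5.46/1.10250 = 57.0033 − 4.95238 = 52.0509 bar
Ratio = 52.0509/55.3475 = 0.9404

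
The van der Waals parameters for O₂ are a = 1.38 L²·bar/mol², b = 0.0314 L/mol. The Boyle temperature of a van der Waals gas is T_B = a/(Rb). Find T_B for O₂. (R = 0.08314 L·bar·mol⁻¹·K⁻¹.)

T_B ≈ 528.6 K

For a van der Waals gas the second virial coefficient B₂ = b − a/(RT) vanishes at T_B = a/(Rb).
T_B = 1.38/(0.08314×0.0314) = 1.38/0.0026106 = 528.6 K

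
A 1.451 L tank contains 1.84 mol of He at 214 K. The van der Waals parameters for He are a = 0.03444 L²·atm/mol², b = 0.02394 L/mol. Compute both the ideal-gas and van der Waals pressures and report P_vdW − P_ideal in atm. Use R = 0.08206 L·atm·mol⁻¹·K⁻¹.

ΔP ≈ 0.642 atm

Ideal: P_ideal = nRT/V = (1.84)(0.08206)(214)/1.451 = 22.2687 atm
vdW: P = nRT/(V − nb) − a n²/V² = 32.3119/1.40695 − 0.116600/2.10540 = 22.9659 − 0.0553814 = 22.9105 atm
ΔP = 22.9105 − 22.2687 = 0.642 atm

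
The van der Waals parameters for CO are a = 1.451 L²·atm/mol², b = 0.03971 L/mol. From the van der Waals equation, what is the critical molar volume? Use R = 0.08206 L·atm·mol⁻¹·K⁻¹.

V_m,c ≈ 0.1191 L/mol

For a van der Waals gas, V_m,c = 3b.
V_m,c = 3×0.03971 = 0.1191 L/mol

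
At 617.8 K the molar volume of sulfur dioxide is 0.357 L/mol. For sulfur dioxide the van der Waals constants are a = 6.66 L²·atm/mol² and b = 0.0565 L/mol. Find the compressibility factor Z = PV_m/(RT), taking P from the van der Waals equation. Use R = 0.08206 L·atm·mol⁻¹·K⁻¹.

Z ≈ 0.8200

P = RT/(V_m − b) − a/V_m² = (0.08206)(617.8)/(0.357 − 0.0565) − 6.66/(0.357)²
  = 50.697/0.30050 − 52.256 = 168.71 − 52.256 = 116.45 atm
Z = PV_m/(RT) = (116.45)(0.357)/((0.08206)(617.8)) = 41.573/50.697 = 0.8200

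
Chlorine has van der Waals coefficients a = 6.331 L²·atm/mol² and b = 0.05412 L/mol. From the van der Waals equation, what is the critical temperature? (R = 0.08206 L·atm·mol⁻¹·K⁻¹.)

T_c ≈ 422.4 K

For a van der Waals gas, T_c = 8a/(27Rb).
T_c = 8×6.331/(27×0.08206×0.05412) = 50.648/0.11991 = 422.4 K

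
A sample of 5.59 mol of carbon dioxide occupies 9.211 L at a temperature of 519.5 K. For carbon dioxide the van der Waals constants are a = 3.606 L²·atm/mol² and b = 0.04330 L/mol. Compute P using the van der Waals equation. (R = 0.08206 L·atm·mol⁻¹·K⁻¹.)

P = nRT/(V − nb) − a n²/V²
nRT/(V − nb) = (5.59)(0.08206)(519.5)/(9.211 − 5.59×0.04330) = 238.30/8.9690 = 26.569 atm
a n²/V² = (3.606)(5.59)²/(9.211)² = 1.3281 atm
P = 26.569 − 1.3281 = 25.24 atm

P ≈ 25.24 atm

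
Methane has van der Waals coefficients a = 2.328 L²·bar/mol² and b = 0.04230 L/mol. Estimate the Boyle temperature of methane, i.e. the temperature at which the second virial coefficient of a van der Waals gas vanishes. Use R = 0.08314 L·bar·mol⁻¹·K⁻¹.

T_B ≈ 662.0 K

For a van der Waals gas the second virial coefficient B₂ = b − a/(RT) vanishes at T_B = a/(Rb).
T_B = 2.328/(0.08314×0.04230) = 2.328/0.0035168 = 662.0 K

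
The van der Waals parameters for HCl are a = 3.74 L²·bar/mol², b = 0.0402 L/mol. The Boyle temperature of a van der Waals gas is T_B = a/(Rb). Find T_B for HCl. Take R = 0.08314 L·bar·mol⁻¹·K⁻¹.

For a van der Waals gas the second virial coefficient B₂ = b − a/(RT) vanishes at T_B = a/(Rb).
T_B = 3.74/(0.08314×0.0402) = 3.74/0.0033422 = 1119 K

T_B ≈ 1119 K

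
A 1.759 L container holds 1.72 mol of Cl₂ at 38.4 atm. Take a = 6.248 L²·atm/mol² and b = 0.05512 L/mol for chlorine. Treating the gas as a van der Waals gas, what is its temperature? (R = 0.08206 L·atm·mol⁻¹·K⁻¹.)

T ≈ 523.2 K

T = (P + a n²/V²)(V − nb)/(nR)
P + a n²/V² = 38.4 + (6.248)(1.72)²/(1.759)² = 44.374 atm
V − nb = 1.759 − (1.72)(0.05512) = 1.6642 L
T = (44.374)(1.6642)/((1.72)(0.08206)) = 523.2 K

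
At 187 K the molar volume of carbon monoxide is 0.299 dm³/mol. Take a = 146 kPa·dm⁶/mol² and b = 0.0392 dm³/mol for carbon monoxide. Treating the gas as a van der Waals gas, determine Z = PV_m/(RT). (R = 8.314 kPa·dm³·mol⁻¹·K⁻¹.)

Z ≈ 0.8368

P = RT/(V_m − b) − a/V_m² = (8.314)(187)/(0.299 − 0.0392) − 146/(0.299)²
  = 1554.7/0.25980 − 1633.1 = 5984.2 − 1633.1 = 4351.1 kPa
Z = PV_m/(RT) = (4351.1)(0.299)/((8.314)(187)) = 1301.0/1554.7 = 0.8368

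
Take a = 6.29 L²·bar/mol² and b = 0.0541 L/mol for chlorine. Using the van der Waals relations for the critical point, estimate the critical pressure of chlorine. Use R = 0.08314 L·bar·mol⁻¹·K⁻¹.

For a van der Waals gas, P_c = a/(27b²).
P_c = 6.29/(27×(0.0541)²) = 6.29/0.079024 = 79.60 bar

P_c ≈ 79.60 bar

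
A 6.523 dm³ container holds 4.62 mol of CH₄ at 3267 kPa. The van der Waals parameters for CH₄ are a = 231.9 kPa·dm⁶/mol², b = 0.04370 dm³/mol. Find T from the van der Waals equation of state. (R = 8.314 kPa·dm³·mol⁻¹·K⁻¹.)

T ≈ 556.8 K

T = (P + a n²/V²)(V − nb)/(nR)
P + a n²/V² = 3267 + (231.9)(4.62)²/(6.523)² = 3383.3 kPa
V − nb = 6.523 − (4.62)(0.04370) = 6.3211 dm³
T = (3383.3)(6.3211)/((4.62)(8.314)) = 556.8 K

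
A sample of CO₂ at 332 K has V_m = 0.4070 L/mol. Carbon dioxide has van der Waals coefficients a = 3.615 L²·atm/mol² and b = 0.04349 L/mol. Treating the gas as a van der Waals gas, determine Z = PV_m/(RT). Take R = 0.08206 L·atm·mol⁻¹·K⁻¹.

P = RT/(V_m − b) − a/V_m² = (0.08206)(332)/(0.4070 − 0.04349) − 3.615/(0.4070)²
  = 27.244/0.36351 − 21.823 = 74.947 − 21.823 = 53.124 atm
Z = PV_m/(RT) = (53.124)(0.4070)/((0.08206)(332)) = 21.621/27.244 = 0.7936

Z ≈ 0.7936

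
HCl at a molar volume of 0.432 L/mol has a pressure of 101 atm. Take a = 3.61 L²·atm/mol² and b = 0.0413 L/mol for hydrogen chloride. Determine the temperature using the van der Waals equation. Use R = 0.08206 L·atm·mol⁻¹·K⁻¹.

T = (P + a/V_m²)(V_m − b)/R
P + a/V_m² = 101 + 3.61/(0.432)² = 120.34 atm
V_m − b = 0.432 − 0.0413 = 0.39070 L/mol
T = (120.34)(0.39070)/0.08206 = 573.0 K

T ≈ 573.0 K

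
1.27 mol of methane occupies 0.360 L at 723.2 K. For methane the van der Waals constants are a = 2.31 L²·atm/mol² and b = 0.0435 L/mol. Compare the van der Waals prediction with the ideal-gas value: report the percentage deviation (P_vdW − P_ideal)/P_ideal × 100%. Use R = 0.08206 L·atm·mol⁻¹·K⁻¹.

Ideal: P_ideal = nRT/V = (1.27)(0.08206)(723.2)/0.360 = 209.359 atm
vdW: P = nRT/(V − nb) − a n²/V² = 75.3692/0.304755 − 3.72580/0.129600 = 247.311 − 28.7485 = 218.563 atm
% deviation = (218.563 − 209.359)/209.359 × 100% = 4.40%

4.40 %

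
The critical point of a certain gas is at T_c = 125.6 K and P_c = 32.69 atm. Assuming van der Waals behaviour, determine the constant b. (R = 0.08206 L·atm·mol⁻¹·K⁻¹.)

b ≈ 0.03941 L/mol

From T_c = 8a/(27Rb) and P_c = a/(27b²): b = R T_c/(8 P_c).
b = (0.08206)(125.6)/(8×32.69) = 10.307/261.52 = 0.03941 L/mol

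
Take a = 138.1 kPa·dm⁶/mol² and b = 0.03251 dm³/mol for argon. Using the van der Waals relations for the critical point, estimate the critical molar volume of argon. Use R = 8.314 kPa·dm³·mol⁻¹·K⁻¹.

V_m,c ≈ 0.09753 dm³/mol

For a van der Waals gas, V_m,c = 3b.
V_m,c = 3×0.03251 = 0.09753 dm³/mol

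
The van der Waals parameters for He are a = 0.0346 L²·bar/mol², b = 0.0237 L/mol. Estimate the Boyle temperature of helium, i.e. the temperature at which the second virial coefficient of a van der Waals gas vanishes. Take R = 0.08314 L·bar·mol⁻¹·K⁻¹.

T_B ≈ 17.56 K

For a van der Waals gas the second virial coefficient B₂ = b − a/(RT) vanishes at T_B = a/(Rb).
T_B = 0.0346/(0.08314×0.0237) = 0.0346/0.0019704 = 17.56 K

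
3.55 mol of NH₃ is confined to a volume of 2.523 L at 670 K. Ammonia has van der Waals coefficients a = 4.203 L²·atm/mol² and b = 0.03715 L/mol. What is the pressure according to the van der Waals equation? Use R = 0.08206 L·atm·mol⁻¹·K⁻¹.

P ≈ 73.31 atm

P = nRT/(V − nb) − a n²/V²
nRT/(V − nb) = (3.55)(0.08206)(670)/(2.523 − 3.55×0.03715) = 195.18/2.3911 = 81.628 atm
a n²/V² = (4.203)(3.55)²/(2.523)² = 8.3211 atm
P = 81.628 − 8.3211 = 73.31 atm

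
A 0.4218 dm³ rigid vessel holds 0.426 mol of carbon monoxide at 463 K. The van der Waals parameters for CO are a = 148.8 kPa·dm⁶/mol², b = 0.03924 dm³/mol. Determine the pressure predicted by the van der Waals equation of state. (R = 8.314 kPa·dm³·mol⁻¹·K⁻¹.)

P ≈ 3896 kPa

P = nRT/(V − nb) − a n²/V²
nRT/(V − nb) = (0.426)(8.314)(463)/(0.4218 − 0.426×0.03924) = 1639.8/0.40508 = 4048.1 kPa
a n²/V² = (148.8)(0.426)²/(0.4218)² = 151.78 kPa
P = 4048.1 − 151.78 = 3896 kPa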